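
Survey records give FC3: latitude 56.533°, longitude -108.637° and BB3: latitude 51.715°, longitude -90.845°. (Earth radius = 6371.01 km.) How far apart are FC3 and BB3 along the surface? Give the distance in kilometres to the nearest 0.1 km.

1272.3 km

Δφ = -4.8180°,  Δλ = 17.7920°
a = sin²(Δφ/2) + cos φ₁ cos φ₂ sin²(Δλ/2) = 0.009937
c = 2·arcsin(√a) = 0.199704 rad = 11.4422°
d = R·c = 6371.01 × 0.199704 = 1272.3 km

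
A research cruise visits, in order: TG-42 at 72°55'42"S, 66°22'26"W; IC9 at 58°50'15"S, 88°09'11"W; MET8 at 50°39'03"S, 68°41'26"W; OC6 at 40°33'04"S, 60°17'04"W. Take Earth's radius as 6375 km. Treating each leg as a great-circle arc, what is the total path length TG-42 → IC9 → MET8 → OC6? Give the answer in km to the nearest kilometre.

TG-42: φ = -72.92833°, λ = -66.37389°
IC9: φ = -58.83750°, λ = -88.15306°
MET8: φ = -50.65083°, λ = -68.69056°
OC6: φ = -40.55111°, λ = -60.28444°
TG-42→IC9: c = 0.287105 rad, d = 1830.30 km
IC9→MET8: c = 0.241159 rad, d = 1537.39 km
MET8→OC6: c = 0.203683 rad, d = 1298.48 km
Total = 1830.30 + 1537.39 + 1298.48 = 4666.16 km

4666 km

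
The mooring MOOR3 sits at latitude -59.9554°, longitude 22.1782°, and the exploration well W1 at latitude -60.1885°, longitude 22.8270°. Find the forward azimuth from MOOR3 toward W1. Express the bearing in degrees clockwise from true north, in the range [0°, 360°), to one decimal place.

126.0°

Δλ = 0.6488°
y = sin Δλ · cos φ₂ = 0.005629
x = cos φ₁ sin φ₂ − sin φ₁ cos φ₂ cos Δλ = -0.004096
θ = atan2(y, x) = 126.0394° → 126.0394° (mod 360°)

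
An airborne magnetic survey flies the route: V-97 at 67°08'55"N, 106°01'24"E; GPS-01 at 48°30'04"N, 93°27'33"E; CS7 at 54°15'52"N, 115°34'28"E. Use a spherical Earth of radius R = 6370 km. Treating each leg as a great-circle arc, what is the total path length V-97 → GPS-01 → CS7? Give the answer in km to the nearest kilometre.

V-97: φ = +67.14861°, λ = +106.02333°
GPS-01: φ = +48.50111°, λ = +93.45917°
CS7: φ = +54.26444°, λ = +115.57444°
V-97→GPS-01: c = 0.344212 rad, d = 2192.63 km
GPS-01→CS7: c = 0.259675 rad, d = 1654.13 km
Total = 2192.63 + 1654.13 = 3846.76 km

3847 km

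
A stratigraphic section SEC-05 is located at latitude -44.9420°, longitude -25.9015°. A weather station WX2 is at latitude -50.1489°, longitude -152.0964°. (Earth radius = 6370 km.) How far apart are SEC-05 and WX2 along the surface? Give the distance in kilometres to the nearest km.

8235 km

Δφ = -5.2069°,  Δλ = -126.1949°
a = sin²(Δφ/2) + cos φ₁ cos φ₂ sin²(Δλ/2) = 0.362771
c = 2·arcsin(√a) = 1.292771 rad = 74.0703°
d = R·c = 6370 × 1.292771 = 8235.0 km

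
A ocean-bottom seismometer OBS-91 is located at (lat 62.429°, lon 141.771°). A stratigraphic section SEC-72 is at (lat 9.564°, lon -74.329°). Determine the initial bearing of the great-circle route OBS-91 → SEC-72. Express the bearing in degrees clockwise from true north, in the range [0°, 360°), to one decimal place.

Δλ = 143.9000°
y = sin Δλ · cos φ₂ = 0.581007
x = cos φ₁ sin φ₂ − sin φ₁ cos φ₂ cos Δλ = 0.783179
θ = atan2(y, x) = 36.5701° → 36.5701° (mod 360°)

36.6°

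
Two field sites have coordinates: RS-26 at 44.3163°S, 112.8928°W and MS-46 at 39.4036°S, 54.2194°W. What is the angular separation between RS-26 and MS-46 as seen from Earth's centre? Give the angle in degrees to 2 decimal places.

Δφ = 4.9127°,  Δλ = 58.6734°
a = sin²(Δφ/2) + cos φ₁ cos φ₂ sin²(Δλ/2) = 0.134546
c = 2·arcsin(√a) = 0.751145 rad = 43.0374°

43.04°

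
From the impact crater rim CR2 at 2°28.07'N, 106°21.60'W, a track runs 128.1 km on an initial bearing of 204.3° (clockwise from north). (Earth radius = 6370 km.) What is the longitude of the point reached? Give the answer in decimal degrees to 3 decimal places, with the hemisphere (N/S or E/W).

CR2: φ = +2.46783°, λ = -106.36000°
δ = d/R = 128.1/6370 = 0.020110 rad
φ₂ = arcsin(sin φ₁ cos δ + cos φ₁ sin δ cos θ)
   = arcsin(0.04306·0.99980 + 0.99907·0.02011·-0.91140) = 1.41763°
λ₂ = λ₁ + atan2(sin θ sin δ cos φ₁, cos δ − sin φ₁ sin φ₂) = -106.83427°

106.834°W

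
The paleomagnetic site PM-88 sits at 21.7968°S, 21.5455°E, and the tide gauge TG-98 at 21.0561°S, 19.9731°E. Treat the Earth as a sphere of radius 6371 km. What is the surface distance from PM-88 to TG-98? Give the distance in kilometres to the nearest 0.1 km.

182.4 km

Δφ = 0.7407°,  Δλ = -1.5724°
a = sin²(Δφ/2) + cos φ₁ cos φ₂ sin²(Δλ/2) = 0.000205
c = 2·arcsin(√a) = 0.028631 rad = 1.6404°
d = R·c = 6371 × 0.028631 = 182.4 km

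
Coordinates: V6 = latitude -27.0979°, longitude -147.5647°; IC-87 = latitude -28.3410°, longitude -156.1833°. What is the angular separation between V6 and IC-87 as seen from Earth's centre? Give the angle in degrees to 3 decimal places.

7.728°

Δφ = -1.2431°,  Δλ = -8.6186°
a = sin²(Δφ/2) + cos φ₁ cos φ₂ sin²(Δλ/2) = 0.004542
c = 2·arcsin(√a) = 0.134884 rad = 7.7283°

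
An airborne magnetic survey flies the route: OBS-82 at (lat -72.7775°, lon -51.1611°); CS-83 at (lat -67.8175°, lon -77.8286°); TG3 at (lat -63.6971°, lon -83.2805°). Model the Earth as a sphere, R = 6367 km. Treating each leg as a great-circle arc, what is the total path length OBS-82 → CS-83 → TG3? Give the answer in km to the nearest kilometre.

OBS-82→CS-83: c = 0.177071 rad, d = 1127.41 km
CS-83→TG3: c = 0.081773 rad, d = 520.65 km
Total = 1127.41 + 520.65 = 1648.06 km

1648 km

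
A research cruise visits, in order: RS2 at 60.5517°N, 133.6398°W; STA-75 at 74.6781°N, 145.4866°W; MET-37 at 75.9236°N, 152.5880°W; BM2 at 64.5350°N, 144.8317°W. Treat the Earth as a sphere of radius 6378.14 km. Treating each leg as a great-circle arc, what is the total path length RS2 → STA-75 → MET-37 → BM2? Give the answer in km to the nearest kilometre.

RS2→STA-75: c = 0.257646 rad, d = 1643.30 km
STA-75→MET-37: c = 0.038193 rad, d = 243.60 km
MET-37→BM2: c = 0.203557 rad, d = 1298.31 km
Total = 1643.30 + 243.60 + 1298.31 = 3185.21 km

3185 km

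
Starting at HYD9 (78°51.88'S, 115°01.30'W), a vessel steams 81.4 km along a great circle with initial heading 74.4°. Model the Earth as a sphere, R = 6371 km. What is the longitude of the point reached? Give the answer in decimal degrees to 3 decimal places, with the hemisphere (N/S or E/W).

111.438°W

HYD9: φ = -78.86467°, λ = -115.02167°
δ = d/R = 81.4/6371 = 0.012777 rad
φ₂ = arcsin(sin φ₁ cos δ + cos φ₁ sin δ cos θ)
   = arcsin(-0.98117·0.99992 + 0.19313·0.01278·0.26892) = -78.64617°
λ₂ = λ₁ + atan2(sin θ sin δ cos φ₁, cos δ − sin φ₁ sin φ₂) = -111.43793°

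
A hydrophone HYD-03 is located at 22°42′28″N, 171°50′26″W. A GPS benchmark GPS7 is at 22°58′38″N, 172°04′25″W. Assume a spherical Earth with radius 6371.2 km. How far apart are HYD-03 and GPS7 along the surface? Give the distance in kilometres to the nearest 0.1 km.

HYD-03: φ = +22.70778°, λ = -171.84056°
GPS7: φ = +22.97722°, λ = -172.07361°
Δφ = 0.2694°,  Δλ = -0.2331°
a = sin²(Δφ/2) + cos φ₁ cos φ₂ sin²(Δλ/2) = 0.000009
c = 2·arcsin(√a) = 0.006014 rad = 0.3446°
d = R·c = 6371.2 × 0.006014 = 38.3 km

38.3 km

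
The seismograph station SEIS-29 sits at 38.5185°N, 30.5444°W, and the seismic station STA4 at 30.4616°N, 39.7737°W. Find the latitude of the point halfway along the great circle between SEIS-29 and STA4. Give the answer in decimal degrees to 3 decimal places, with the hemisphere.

34.577°N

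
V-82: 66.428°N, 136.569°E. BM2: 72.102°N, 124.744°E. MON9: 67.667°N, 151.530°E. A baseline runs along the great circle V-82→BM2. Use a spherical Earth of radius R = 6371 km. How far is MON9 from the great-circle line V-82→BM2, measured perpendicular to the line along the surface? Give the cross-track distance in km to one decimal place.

δ₁₃ = central angle V-82→MON9 = 0.103824 rad  (haversine)
θ₁₃ = bearing V-82→MON9 = 71.182°,  θ₁₂ = bearing V-82→BM2 = 329.008°
dₓₜ = R·arcsin(sin δ₁₃ · sin(θ₁₃ − θ₁₂)) = 6371·arcsin(0.10364·sin(-257.826°)) = 646.537 km
|dₓₜ| = 646.537 km

646.5 km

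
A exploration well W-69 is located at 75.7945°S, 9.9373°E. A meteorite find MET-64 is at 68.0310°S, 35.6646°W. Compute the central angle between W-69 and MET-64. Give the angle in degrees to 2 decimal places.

Δφ = 7.7635°,  Δλ = -45.6019°
a = sin²(Δφ/2) + cos φ₁ cos φ₂ sin²(Δλ/2) = 0.018370
c = 2·arcsin(√a) = 0.271911 rad = 15.5794°

15.58°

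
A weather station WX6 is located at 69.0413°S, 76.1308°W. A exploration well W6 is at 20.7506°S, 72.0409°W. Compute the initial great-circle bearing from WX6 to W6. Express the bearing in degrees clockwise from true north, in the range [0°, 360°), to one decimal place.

Δλ = 4.0899°
y = sin Δλ · cos φ₂ = 0.066695
x = cos φ₁ sin φ₂ − sin φ₁ cos φ₂ cos Δλ = 0.744306
θ = atan2(y, x) = 5.1204° → 5.1204° (mod 360°)

5.1°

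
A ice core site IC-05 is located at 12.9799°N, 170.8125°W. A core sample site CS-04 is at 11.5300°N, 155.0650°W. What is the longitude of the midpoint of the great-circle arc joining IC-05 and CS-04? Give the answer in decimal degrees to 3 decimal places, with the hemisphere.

Bx = cos φ₂ cos Δλ = 0.943045,  By = cos φ₂ sin Δλ = 0.265922
φₘ = atan2(sin φ₁ + sin φ₂, √((cos φ₁ + Bx)² + By²)) = 12.36801°
λₘ = λ₁ + atan2(By, cos φ₁ + Bx) = -162.91697°

162.917°W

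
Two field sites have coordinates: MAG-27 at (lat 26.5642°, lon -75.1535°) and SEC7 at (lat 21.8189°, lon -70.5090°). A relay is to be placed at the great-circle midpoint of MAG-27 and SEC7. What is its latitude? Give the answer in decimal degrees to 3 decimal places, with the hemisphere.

24.209°N

Bx = cos φ₂ cos Δλ = 0.925315,  By = cos φ₂ sin Δλ = 0.075172
φₘ = atan2(sin φ₁ + sin φ₂, √((cos φ₁ + Bx)² + By²)) = 24.20915°
λₘ = λ₁ + atan2(By, cos φ₁ + Bx) = -72.78800°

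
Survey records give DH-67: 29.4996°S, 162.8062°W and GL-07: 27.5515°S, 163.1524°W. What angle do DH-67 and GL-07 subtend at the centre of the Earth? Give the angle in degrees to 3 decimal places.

Δφ = 1.9481°,  Δλ = -0.3462°
a = sin²(Δφ/2) + cos φ₁ cos φ₂ sin²(Δλ/2) = 0.000296
c = 2·arcsin(√a) = 0.034413 rad = 1.9717°

1.972°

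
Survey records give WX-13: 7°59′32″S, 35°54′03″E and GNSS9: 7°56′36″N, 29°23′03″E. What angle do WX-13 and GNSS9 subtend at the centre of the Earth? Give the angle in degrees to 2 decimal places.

WX-13: φ = -7.99222°, λ = +35.90083°
GNSS9: φ = +7.94333°, λ = +29.38417°
Δφ = 15.9356°,  Δλ = -6.5167°
a = sin²(Δφ/2) + cos φ₁ cos φ₂ sin²(Δλ/2) = 0.022383
c = 2·arcsin(√a) = 0.300346 rad = 17.2086°

17.21°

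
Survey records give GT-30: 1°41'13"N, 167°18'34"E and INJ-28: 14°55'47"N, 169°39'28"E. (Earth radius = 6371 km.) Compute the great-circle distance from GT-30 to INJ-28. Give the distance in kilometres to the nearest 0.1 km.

1494.9 km

GT-30: φ = +1.68694°, λ = +167.30944°
INJ-28: φ = +14.92972°, λ = +169.65778°
Δφ = 13.2428°,  Δλ = 2.3483°
a = sin²(Δφ/2) + cos φ₁ cos φ₂ sin²(Δλ/2) = 0.013701
c = 2·arcsin(√a) = 0.234645 rad = 13.4441°
d = R·c = 6371 × 0.234645 = 1494.9 km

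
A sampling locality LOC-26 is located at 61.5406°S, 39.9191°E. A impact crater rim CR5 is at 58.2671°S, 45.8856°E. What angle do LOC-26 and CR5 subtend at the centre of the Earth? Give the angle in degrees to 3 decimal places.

4.431°

Δφ = 3.2735°,  Δλ = 5.9665°
a = sin²(Δφ/2) + cos φ₁ cos φ₂ sin²(Δλ/2) = 0.001495
c = 2·arcsin(√a) = 0.077342 rad = 4.4314°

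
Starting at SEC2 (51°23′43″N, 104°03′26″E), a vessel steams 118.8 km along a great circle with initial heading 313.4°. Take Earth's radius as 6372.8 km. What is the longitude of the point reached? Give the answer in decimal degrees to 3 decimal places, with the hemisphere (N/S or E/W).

SEC2: φ = +51.39528°, λ = +104.05722°
δ = d/R = 118.8/6372.8 = 0.018642 rad
φ₂ = arcsin(sin φ₁ cos δ + cos φ₁ sin δ cos θ)
   = arcsin(0.78147·0.99983 + 0.62394·0.01864·0.68709) = 52.12244°
λ₂ = λ₁ + atan2(sin θ sin δ cos φ₁, cos δ − sin φ₁ sin φ₂) = 102.79322°

102.793°E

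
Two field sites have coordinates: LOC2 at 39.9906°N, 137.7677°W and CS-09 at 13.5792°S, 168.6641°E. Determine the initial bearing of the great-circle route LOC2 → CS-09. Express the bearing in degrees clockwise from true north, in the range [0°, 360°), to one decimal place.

Δλ = -53.5682°
y = sin Δλ · cos φ₂ = -0.782074
x = cos φ₁ sin φ₂ − sin φ₁ cos φ₂ cos Δλ = -0.550870
θ = atan2(y, x) = -125.1597° → 234.8403° (mod 360°)

234.8°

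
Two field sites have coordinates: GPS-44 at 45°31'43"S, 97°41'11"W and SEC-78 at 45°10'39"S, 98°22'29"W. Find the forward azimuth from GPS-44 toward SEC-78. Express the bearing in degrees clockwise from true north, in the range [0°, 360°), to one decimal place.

305.7°

GPS-44: φ = -45.52861°, λ = -97.68639°
SEC-78: φ = -45.17750°, λ = -98.37472°
Δλ = -0.6883°
y = sin Δλ · cos φ₂ = -0.008468
x = cos φ₁ sin φ₂ − sin φ₁ cos φ₂ cos Δλ = 0.006092
θ = atan2(y, x) = -54.2708° → 305.7292° (mod 360°)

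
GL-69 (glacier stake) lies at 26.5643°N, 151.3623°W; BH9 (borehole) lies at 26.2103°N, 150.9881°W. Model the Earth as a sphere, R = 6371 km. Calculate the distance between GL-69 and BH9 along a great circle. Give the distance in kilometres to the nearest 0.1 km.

54.2 km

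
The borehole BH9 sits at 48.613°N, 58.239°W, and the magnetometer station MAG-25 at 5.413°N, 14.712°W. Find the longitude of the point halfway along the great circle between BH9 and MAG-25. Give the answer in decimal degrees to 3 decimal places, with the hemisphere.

31.868°W

Bx = cos φ₂ cos Δλ = 0.721817,  By = cos φ₂ sin Δλ = 0.685625
φₘ = atan2(sin φ₁ + sin φ₂, √((cos φ₁ + Bx)² + By²)) = 28.68592°
λₘ = λ₁ + atan2(By, cos φ₁ + Bx) = -31.86830°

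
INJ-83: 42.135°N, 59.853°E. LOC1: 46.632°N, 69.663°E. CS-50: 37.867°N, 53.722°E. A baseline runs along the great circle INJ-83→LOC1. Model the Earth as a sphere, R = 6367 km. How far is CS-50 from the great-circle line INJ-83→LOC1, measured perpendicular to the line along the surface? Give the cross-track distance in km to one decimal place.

51.7 km

δ₁₃ = central angle INJ-83→CS-50 = 0.110705 rad  (haversine)
θ₁₃ = bearing INJ-83→CS-50 = 229.744°,  θ₁₂ = bearing INJ-83→LOC1 = 53.955°
dₓₜ = R·arcsin(sin δ₁₃ · sin(θ₁₃ − θ₁₂)) = 6367·arcsin(0.11048·sin(175.788°)) = 51.662 km
|dₓₜ| = 51.662 km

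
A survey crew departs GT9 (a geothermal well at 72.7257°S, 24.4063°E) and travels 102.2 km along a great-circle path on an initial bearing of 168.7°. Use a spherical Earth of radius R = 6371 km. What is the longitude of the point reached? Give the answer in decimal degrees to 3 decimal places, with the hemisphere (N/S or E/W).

δ = d/R = 102.2/6371 = 0.016041 rad
φ₂ = arcsin(sin φ₁ cos δ + cos φ₁ sin δ cos θ)
   = arcsin(-0.95489·0.99987 + 0.29695·0.01604·-0.98061) = -73.62603°
λ₂ = λ₁ + atan2(sin θ sin δ cos φ₁, cos δ − sin φ₁ sin φ₂) = 25.04514°

25.045°E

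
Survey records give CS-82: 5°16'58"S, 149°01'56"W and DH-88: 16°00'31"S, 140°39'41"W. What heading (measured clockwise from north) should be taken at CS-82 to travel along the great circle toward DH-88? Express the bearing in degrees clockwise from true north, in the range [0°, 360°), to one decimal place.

143.2°

CS-82: φ = -5.28278°, λ = -149.03222°
DH-88: φ = -16.00861°, λ = -140.66139°
Δλ = 8.3708°
y = sin Δλ · cos φ₂ = 0.139934
x = cos φ₁ sin φ₂ − sin φ₁ cos φ₂ cos Δλ = -0.187052
θ = atan2(y, x) = 143.1999° → 143.1999° (mod 360°)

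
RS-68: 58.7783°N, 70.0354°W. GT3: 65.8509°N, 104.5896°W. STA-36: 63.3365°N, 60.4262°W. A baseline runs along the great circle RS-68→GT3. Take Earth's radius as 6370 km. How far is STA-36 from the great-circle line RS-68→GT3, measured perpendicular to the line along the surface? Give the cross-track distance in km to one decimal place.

721.6 km

δ₁₃ = central angle RS-68→STA-36 = 0.113432 rad  (haversine)
θ₁₃ = bearing RS-68→STA-36 = 41.437°,  θ₁₂ = bearing RS-68→GT3 = 308.541°
dₓₜ = R·arcsin(sin δ₁₃ · sin(θ₁₃ − θ₁₂)) = 6370·arcsin(0.11319·sin(-267.104°)) = 721.638 km
|dₓₜ| = 721.638 km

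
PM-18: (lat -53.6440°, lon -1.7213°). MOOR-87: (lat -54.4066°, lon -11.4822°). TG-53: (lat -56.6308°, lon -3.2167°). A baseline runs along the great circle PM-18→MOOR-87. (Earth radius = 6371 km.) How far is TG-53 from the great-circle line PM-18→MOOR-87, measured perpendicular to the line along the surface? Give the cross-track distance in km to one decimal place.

308.1 km

δ₁₃ = central angle PM-18→TG-53 = 0.054219 rad  (haversine)
θ₁₃ = bearing PM-18→TG-53 = 195.359°,  θ₁₂ = bearing PM-18→MOOR-87 = 258.489°
dₓₜ = R·arcsin(sin δ₁₃ · sin(θ₁₃ − θ₁₂)) = 6371·arcsin(0.05419·sin(-63.130°)) = -308.103 km
|dₓₜ| = 308.103 km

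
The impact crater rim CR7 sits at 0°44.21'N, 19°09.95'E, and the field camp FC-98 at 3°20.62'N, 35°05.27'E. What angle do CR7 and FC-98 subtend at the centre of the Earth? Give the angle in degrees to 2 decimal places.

16.12°

CR7: φ = +0.73683°, λ = +19.16583°
FC-98: φ = +3.34367°, λ = +35.08783°
Δφ = 2.6068°,  Δλ = 15.9220°
a = sin²(Δφ/2) + cos φ₁ cos φ₂ sin²(Δλ/2) = 0.019665
c = 2·arcsin(√a) = 0.281393 rad = 16.1226°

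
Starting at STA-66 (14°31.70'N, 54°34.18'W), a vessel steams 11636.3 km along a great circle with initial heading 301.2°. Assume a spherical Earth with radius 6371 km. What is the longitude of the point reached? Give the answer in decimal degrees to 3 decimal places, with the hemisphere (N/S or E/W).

STA-66: φ = +14.52833°, λ = -54.56967°
δ = d/R = 11636.3/6371 = 1.826448 rad
φ₂ = arcsin(sin φ₁ cos δ + cos φ₁ sin δ cos θ)
   = arcsin(0.25086·-0.25288 + 0.96802·0.96750·0.51803) = 24.94374°
λ₂ = λ₁ + atan2(sin θ sin δ cos φ₁, cos δ − sin φ₁ sin φ₂) = -168.68874°

168.689°W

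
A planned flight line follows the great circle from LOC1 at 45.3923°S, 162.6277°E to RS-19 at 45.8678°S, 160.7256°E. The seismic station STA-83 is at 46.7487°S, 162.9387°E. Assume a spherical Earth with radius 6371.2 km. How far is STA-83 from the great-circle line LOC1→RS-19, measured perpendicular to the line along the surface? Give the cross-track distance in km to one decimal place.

δ₁₃ = central angle LOC1→STA-83 = 0.023971 rad  (haversine)
θ₁₃ = bearing LOC1→STA-83 = 171.073°,  θ₁₂ = bearing LOC1→RS-19 = 249.651°
dₓₜ = R·arcsin(sin δ₁₃ · sin(θ₁₃ − θ₁₂)) = 6371.2·arcsin(0.02397·sin(-78.577°)) = -149.700 km
|dₓₜ| = 149.700 km

149.7 km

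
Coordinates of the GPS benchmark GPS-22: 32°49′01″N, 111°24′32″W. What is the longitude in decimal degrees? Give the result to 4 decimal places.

111° + 24′/60 + 32″/3600 = 111 + 0.40000 + 0.00889 = 111.4089°

111.4089°W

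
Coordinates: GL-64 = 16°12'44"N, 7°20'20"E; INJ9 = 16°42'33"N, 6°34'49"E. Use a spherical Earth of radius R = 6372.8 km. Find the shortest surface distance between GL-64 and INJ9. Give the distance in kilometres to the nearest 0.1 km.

GL-64: φ = +16.21222°, λ = +7.33889°
INJ9: φ = +16.70917°, λ = +6.58028°
Δφ = 0.4969°,  Δλ = -0.7586°
a = sin²(Δφ/2) + cos φ₁ cos φ₂ sin²(Δλ/2) = 0.000059
c = 2·arcsin(√a) = 0.015377 rad = 0.8810°
d = R·c = 6372.8 × 0.015377 = 98.0 km

98.0 km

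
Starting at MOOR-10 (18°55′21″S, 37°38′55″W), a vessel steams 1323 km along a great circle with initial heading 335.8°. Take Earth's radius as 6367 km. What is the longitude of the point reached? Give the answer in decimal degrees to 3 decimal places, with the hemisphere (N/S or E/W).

42.548°W

MOOR-10: φ = -18.92250°, λ = -37.64861°
δ = d/R = 1323/6367 = 0.207790 rad
φ₂ = arcsin(sin φ₁ cos δ + cos φ₁ sin δ cos θ)
   = arcsin(-0.32429·0.97849 + 0.94596·0.20630·0.91212) = -8.00813°
λ₂ = λ₁ + atan2(sin θ sin δ cos φ₁, cos δ − sin φ₁ sin φ₂) = -42.54759°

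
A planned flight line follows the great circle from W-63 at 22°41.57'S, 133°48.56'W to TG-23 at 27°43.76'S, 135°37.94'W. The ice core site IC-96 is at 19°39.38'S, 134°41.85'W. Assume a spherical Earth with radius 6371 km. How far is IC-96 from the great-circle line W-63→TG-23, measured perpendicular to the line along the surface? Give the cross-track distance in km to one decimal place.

W-63: φ = -22.69283°, λ = -133.80933°
TG-23: φ = -27.72933°, λ = -135.63233°
IC-96: φ = -19.65633°, λ = -134.69750°
δ₁₃ = central angle W-63→IC-96 = 0.054932 rad  (haversine)
θ₁₃ = bearing W-63→IC-96 = 344.581°,  θ₁₂ = bearing W-63→TG-23 = 197.751°
dₓₜ = R·arcsin(sin δ₁₃ · sin(θ₁₃ − θ₁₂)) = 6371·arcsin(0.05490·sin(146.831°)) = 191.409 km
|dₓₜ| = 191.409 km

191.4 km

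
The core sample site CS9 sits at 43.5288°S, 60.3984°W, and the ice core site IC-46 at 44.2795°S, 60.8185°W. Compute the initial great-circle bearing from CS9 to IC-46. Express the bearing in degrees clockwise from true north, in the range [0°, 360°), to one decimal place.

Δλ = -0.4201°
y = sin Δλ · cos φ₂ = -0.005249
x = cos φ₁ sin φ₂ − sin φ₁ cos φ₂ cos Δλ = -0.013115
θ = atan2(y, x) = -158.1861° → 201.8139° (mod 360°)

201.8°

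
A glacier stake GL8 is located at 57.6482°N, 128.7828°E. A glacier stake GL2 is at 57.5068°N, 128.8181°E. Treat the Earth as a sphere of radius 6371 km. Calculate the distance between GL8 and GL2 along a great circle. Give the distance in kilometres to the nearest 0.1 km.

15.9 km

Δφ = -0.1414°,  Δλ = 0.0353°
a = sin²(Δφ/2) + cos φ₁ cos φ₂ sin²(Δλ/2) = 0.000002
c = 2·arcsin(√a) = 0.002490 rad = 0.1427°
d = R·c = 6371 × 0.002490 = 15.9 km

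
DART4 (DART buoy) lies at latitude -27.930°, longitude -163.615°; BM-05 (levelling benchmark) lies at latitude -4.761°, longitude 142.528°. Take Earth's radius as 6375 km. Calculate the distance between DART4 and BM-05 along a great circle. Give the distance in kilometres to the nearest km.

6239 km

Δφ = 23.1690°,  Δλ = -53.8570°
a = sin²(Δφ/2) + cos φ₁ cos φ₂ sin²(Δλ/2) = 0.220909
c = 2·arcsin(√a) = 0.978604 rad = 56.0699°
d = R·c = 6375 × 0.978604 = 6238.6 km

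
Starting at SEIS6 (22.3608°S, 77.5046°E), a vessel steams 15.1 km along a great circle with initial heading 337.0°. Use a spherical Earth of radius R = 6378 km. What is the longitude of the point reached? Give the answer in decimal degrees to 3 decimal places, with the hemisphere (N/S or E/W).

δ = d/R = 15.1/6378 = 0.002368 rad
φ₂ = arcsin(sin φ₁ cos δ + cos φ₁ sin δ cos θ)
   = arcsin(-0.38044·1.00000 + 0.92481·0.00237·0.92050) = -22.23592°
λ₂ = λ₁ + atan2(sin θ sin δ cos φ₁, cos δ − sin φ₁ sin φ₂) = 77.44734°

77.447°E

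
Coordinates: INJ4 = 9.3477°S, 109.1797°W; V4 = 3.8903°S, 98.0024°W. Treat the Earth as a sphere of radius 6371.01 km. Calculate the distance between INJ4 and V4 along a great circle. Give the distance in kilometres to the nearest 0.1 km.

Δφ = 5.4574°,  Δλ = 11.1773°
a = sin²(Δφ/2) + cos φ₁ cos φ₂ sin²(Δλ/2) = 0.011603
c = 2·arcsin(√a) = 0.215852 rad = 12.3674°
d = R·c = 6371.01 × 0.215852 = 1375.2 km

1375.2 km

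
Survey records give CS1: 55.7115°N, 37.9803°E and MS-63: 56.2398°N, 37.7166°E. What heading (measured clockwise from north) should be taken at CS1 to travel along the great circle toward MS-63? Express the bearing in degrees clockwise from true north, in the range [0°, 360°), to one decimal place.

344.5°

Δλ = -0.2637°
y = sin Δλ · cos φ₂ = -0.002558
x = cos φ₁ sin φ₂ − sin φ₁ cos φ₂ cos Δλ = 0.009225
θ = atan2(y, x) = -15.4956° → 344.5044° (mod 360°)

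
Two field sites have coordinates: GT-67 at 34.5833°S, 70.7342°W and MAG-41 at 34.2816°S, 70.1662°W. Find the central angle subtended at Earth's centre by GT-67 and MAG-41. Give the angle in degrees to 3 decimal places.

0.557°

Δφ = 0.3017°,  Δλ = 0.5680°
a = sin²(Δφ/2) + cos φ₁ cos φ₂ sin²(Δλ/2) = 0.000024
c = 2·arcsin(√a) = 0.009725 rad = 0.5572°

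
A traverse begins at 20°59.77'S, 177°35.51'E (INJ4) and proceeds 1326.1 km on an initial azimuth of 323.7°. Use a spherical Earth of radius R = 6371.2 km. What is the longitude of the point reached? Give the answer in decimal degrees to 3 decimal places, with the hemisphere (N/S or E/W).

170.427°E

INJ4: φ = -20.99617°, λ = +177.59183°
δ = d/R = 1326.1/6371.2 = 0.208140 rad
φ₂ = arcsin(sin φ₁ cos δ + cos φ₁ sin δ cos θ)
   = arcsin(-0.35831·0.97842 + 0.93360·0.20664·0.80593) = -11.25012°
λ₂ = λ₁ + atan2(sin θ sin δ cos φ₁, cos δ − sin φ₁ sin φ₂) = 170.42665°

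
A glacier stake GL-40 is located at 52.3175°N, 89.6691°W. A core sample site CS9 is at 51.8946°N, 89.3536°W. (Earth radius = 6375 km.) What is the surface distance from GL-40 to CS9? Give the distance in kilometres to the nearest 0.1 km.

51.8 km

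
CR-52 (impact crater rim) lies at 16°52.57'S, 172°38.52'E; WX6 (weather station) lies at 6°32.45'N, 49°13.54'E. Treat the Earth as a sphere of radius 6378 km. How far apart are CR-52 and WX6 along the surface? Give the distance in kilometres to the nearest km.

CR-52: φ = -16.87617°, λ = +172.64200°
WX6: φ = +6.54083°, λ = +49.22567°
Δφ = 23.4170°,  Δλ = -123.4163°
a = sin²(Δφ/2) + cos φ₁ cos φ₂ sin²(Δλ/2) = 0.778320
c = 2·arcsin(√a) = 2.161132 rad = 123.8238°
d = R·c = 6378 × 2.161132 = 13783.7 km

13784 km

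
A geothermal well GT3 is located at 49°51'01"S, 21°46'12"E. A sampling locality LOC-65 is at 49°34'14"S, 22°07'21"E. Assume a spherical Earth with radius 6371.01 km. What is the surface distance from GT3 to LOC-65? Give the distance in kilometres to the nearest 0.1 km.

GT3: φ = -49.85028°, λ = +21.77000°
LOC-65: φ = -49.57056°, λ = +22.12250°
Δφ = 0.2797°,  Δλ = 0.3525°
a = sin²(Δφ/2) + cos φ₁ cos φ₂ sin²(Δλ/2) = 0.000010
c = 2·arcsin(√a) = 0.006298 rad = 0.3608°
d = R·c = 6371.01 × 0.006298 = 40.1 km

40.1 km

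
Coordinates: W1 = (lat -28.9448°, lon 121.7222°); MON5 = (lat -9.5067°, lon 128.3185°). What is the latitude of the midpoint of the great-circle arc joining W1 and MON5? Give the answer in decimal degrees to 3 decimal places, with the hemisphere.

Bx = cos φ₂ cos Δλ = 0.979737,  By = cos φ₂ sin Δλ = 0.113295
φₘ = atan2(sin φ₁ + sin φ₂, √((cos φ₁ + Bx)² + By²)) = -19.25519°
λₘ = λ₁ + atan2(By, cos φ₁ + Bx) = 125.21757°

19.255°S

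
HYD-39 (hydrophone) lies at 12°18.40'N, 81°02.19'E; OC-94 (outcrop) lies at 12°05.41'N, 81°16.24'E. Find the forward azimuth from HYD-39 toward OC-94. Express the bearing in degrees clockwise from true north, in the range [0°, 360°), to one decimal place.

133.4°

HYD-39: φ = +12.30667°, λ = +81.03650°
OC-94: φ = +12.09017°, λ = +81.27067°
Δλ = 0.2342°
y = sin Δλ · cos φ₂ = 0.003996
x = cos φ₁ sin φ₂ − sin φ₁ cos φ₂ cos Δλ = -0.003777
θ = atan2(y, x) = 133.3830° → 133.3830° (mod 360°)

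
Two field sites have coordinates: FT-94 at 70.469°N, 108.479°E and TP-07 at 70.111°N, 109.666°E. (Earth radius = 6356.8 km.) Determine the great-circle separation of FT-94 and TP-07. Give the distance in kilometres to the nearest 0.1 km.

59.6 km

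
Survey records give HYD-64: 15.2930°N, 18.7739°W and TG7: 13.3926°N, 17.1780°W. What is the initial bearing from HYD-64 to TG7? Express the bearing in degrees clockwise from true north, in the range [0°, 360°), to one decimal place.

140.7°

Δλ = 1.5959°
y = sin Δλ · cos φ₂ = 0.027093
x = cos φ₁ sin φ₂ − sin φ₁ cos φ₂ cos Δλ = -0.033063
θ = atan2(y, x) = 140.6675° → 140.6675° (mod 360°)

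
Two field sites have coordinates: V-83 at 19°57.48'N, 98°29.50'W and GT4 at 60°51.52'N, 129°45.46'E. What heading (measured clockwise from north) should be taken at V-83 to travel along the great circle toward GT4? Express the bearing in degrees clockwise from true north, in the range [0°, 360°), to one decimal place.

V-83: φ = +19.95800°, λ = -98.49167°
GT4: φ = +60.85867°, λ = +129.75767°
Δλ = -131.7507°
y = sin Δλ · cos φ₂ = -0.363301
x = cos φ₁ sin φ₂ − sin φ₁ cos φ₂ cos Δλ = 0.931648
θ = atan2(y, x) = -21.3035° → 338.6965° (mod 360°)

338.7°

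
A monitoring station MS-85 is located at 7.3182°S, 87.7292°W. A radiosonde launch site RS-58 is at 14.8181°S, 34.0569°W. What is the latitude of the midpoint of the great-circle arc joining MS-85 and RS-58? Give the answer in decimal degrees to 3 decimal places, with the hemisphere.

12.365°S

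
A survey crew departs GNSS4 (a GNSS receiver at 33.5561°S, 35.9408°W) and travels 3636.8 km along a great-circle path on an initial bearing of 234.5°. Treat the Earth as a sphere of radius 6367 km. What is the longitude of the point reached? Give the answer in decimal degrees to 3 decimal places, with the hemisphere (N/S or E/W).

75.781°W

δ = d/R = 3636.8/6367 = 0.571195 rad
φ₂ = arcsin(sin φ₁ cos δ + cos φ₁ sin δ cos θ)
   = arcsin(-0.55275·0.84126 + 0.83335·0.54064·-0.58070) = -46.60506°
λ₂ = λ₁ + atan2(sin θ sin δ cos φ₁, cos δ − sin φ₁ sin φ₂) = -75.78113°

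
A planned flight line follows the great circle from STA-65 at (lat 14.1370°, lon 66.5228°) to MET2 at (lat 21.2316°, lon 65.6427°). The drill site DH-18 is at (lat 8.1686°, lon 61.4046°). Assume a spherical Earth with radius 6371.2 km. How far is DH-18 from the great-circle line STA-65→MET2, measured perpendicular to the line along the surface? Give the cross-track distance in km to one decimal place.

δ₁₃ = central angle STA-65→DH-18 = 0.136104 rad  (haversine)
θ₁₃ = bearing STA-65→DH-18 = 220.603°,  θ₁₂ = bearing STA-65→MET2 = 353.389°
dₓₜ = R·arcsin(sin δ₁₃ · sin(θ₁₃ − θ₁₂)) = 6371.2·arcsin(0.13568·sin(-132.786°)) = -635.487 km
|dₓₜ| = 635.487 km

635.5 km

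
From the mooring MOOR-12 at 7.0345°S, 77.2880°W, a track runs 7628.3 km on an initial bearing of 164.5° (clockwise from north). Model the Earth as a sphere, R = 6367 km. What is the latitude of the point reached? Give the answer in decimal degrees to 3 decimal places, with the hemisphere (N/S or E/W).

69.279°S

δ = d/R = 7628.3/6367 = 1.198100 rad
φ₂ = arcsin(sin φ₁ cos δ + cos φ₁ sin δ cos θ)
   = arcsin(-0.12247·0.36413 + 0.99247·0.93135·-0.96363) = -69.27894°
λ₂ = λ₁ + atan2(sin θ sin δ cos φ₁, cos δ − sin φ₁ sin φ₂) = -32.58390°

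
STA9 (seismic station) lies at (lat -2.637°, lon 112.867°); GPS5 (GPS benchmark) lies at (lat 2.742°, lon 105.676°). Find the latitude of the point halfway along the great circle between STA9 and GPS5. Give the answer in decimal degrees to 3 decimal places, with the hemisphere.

Bx = cos φ₂ cos Δλ = 0.990998,  By = cos φ₂ sin Δλ = -0.125034
φₘ = atan2(sin φ₁ + sin φ₂, √((cos φ₁ + Bx)² + By²)) = 0.05260°
λₘ = λ₁ + atan2(By, cos φ₁ + Bx) = 109.27165°

0.053°N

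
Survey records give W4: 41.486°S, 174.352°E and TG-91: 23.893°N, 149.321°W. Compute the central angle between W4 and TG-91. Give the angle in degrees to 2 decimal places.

Δφ = 65.3790°,  Δλ = 36.3270°
a = sin²(Δφ/2) + cos φ₁ cos φ₂ sin²(Δλ/2) = 0.358250
c = 2·arcsin(√a) = 1.283355 rad = 73.5308°

73.53°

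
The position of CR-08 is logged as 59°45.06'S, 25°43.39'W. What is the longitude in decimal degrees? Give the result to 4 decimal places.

25.7232°W

25° + 43.39′/60 = 25 + 0.72317 = 25.7232°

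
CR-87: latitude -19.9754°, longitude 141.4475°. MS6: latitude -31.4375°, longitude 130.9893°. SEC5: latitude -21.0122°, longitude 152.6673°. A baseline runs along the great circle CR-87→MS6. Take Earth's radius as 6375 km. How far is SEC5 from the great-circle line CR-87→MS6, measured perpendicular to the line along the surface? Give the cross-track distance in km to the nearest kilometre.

δ₁₃ = central angle CR-87→SEC5 = 0.184280 rad  (haversine)
θ₁₃ = bearing CR-87→SEC5 = 97.586°,  θ₁₂ = bearing CR-87→MS6 = 217.264°
dₓₜ = R·arcsin(sin δ₁₃ · sin(θ₁₃ − θ₁₂)) = 6375·arcsin(0.18324·sin(-119.679°)) = -1019.241 km
|dₓₜ| = 1019.241 km

1019 km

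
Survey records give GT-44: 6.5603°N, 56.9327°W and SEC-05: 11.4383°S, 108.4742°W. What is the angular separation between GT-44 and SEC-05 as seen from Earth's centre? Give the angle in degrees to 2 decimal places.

54.34°

Δφ = -17.9986°,  Δλ = -51.5415°
a = sin²(Δφ/2) + cos φ₁ cos φ₂ sin²(Δλ/2) = 0.208527
c = 2·arcsin(√a) = 0.948446 rad = 54.3419°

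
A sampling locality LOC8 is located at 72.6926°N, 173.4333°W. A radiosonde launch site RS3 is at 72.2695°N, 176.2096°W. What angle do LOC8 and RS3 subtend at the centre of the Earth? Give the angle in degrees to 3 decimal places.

0.937°

Δφ = -0.4231°,  Δλ = -2.7763°
a = sin²(Δφ/2) + cos φ₁ cos φ₂ sin²(Δλ/2) = 0.000067
c = 2·arcsin(√a) = 0.016347 rad = 0.9366°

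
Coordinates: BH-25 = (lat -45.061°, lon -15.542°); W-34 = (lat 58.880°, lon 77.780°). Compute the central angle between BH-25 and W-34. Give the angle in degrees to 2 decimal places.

Δφ = 103.9410°,  Δλ = 93.3220°
a = sin²(Δφ/2) + cos φ₁ cos φ₂ sin²(Δλ/2) = 0.813572
c = 2·arcsin(√a) = 2.248677 rad = 128.8397°

128.84°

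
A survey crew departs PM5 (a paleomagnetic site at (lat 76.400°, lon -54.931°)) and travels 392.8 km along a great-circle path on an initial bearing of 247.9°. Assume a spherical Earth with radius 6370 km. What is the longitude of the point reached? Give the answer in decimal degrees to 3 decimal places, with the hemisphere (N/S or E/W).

δ = d/R = 392.8/6370 = 0.061664 rad
φ₂ = arcsin(sin φ₁ cos δ + cos φ₁ sin δ cos θ)
   = arcsin(0.97196·0.99810 + 0.23514·0.06162·-0.37622) = 74.72271°
λ₂ = λ₁ + atan2(sin θ sin δ cos φ₁, cos δ − sin φ₁ sin φ₂) = -67.44603°

67.446°W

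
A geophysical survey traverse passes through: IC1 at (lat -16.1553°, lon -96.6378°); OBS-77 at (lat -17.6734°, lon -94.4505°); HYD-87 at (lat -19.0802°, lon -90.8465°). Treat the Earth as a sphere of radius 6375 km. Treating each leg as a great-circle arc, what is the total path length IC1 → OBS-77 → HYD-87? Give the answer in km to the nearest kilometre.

IC1→OBS-77: c = 0.045121 rad, d = 287.65 km
OBS-77→HYD-87: c = 0.064544 rad, d = 411.47 km
Total = 287.65 + 411.47 = 699.11 km

699 km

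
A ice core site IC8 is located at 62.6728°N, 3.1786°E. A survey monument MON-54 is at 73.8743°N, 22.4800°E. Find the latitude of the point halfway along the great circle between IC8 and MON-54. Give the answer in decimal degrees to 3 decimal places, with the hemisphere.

68.536°N

Bx = cos φ₂ cos Δλ = 0.262134,  By = cos φ₂ sin Δλ = 0.091805
φₘ = atan2(sin φ₁ + sin φ₂, √((cos φ₁ + Bx)² + By²)) = 68.53586°
λₘ = λ₁ + atan2(By, cos φ₁ + Bx) = 10.43301°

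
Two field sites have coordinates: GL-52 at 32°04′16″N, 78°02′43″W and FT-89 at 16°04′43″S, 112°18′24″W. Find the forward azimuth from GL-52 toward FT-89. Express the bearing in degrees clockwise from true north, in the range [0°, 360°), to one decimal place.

GL-52: φ = +32.07111°, λ = -78.04528°
FT-89: φ = -16.07861°, λ = -112.30667°
Δλ = -34.2614°
y = sin Δλ · cos φ₂ = -0.540947
x = cos φ₁ sin φ₂ − sin φ₁ cos φ₂ cos Δλ = -0.656360
θ = atan2(y, x) = -140.5059° → 219.4941° (mod 360°)

219.5°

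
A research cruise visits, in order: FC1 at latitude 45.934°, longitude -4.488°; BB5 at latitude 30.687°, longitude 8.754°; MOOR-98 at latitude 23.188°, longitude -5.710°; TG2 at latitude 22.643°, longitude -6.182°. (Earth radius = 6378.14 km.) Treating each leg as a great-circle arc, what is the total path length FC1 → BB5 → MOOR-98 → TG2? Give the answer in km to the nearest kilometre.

3784 km

FC1→BB5: c = 0.321069 rad, d = 2047.83 km
BB5→MOOR-98: c = 0.259992 rad, d = 1658.26 km
MOOR-98→TG2: c = 0.012168 rad, d = 77.61 km
Total = 2047.83 + 1658.26 + 77.61 = 3783.70 km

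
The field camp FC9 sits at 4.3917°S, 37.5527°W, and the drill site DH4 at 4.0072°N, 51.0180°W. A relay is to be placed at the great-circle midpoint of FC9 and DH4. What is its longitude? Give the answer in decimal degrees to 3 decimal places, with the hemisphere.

Bx = cos φ₂ cos Δλ = 0.970134,  By = cos φ₂ sin Δλ = -0.232287
φₘ = atan2(sin φ₁ + sin φ₂, √((cos φ₁ + Bx)² + By²)) = -0.19358°
λₘ = λ₁ + atan2(By, cos φ₁ + Bx) = -44.28702°

44.287°W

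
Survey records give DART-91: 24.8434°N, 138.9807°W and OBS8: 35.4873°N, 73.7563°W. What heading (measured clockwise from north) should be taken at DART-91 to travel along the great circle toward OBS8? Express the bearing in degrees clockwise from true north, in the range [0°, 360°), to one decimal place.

Δλ = 65.2244°
y = sin Δλ · cos φ₂ = 0.739298
x = cos φ₁ sin φ₂ − sin φ₁ cos φ₂ cos Δλ = 0.383440
θ = atan2(y, x) = 62.5863° → 62.5863° (mod 360°)

62.6°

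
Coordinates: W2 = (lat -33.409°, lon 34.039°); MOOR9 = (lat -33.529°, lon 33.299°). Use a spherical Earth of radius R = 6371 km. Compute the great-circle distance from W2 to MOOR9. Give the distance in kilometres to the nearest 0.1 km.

69.9 km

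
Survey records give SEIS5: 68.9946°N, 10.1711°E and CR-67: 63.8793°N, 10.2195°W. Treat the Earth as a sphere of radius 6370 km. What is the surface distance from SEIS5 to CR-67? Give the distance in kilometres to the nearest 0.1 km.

Δφ = -5.1153°,  Δλ = -20.3906°
a = sin²(Δφ/2) + cos φ₁ cos φ₂ sin²(Δλ/2) = 0.006936
c = 2·arcsin(√a) = 0.166756 rad = 9.5544°
d = R·c = 6370 × 0.166756 = 1062.2 km

1062.2 km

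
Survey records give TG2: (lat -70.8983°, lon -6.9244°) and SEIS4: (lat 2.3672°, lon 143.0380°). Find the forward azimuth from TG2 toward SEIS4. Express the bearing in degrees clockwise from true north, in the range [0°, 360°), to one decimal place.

Δλ = 149.9624°
y = sin Δλ · cos φ₂ = 0.500141
x = cos φ₁ sin φ₂ − sin φ₁ cos φ₂ cos Δλ = -0.803817
θ = atan2(y, x) = 148.1098° → 148.1098° (mod 360°)

148.1°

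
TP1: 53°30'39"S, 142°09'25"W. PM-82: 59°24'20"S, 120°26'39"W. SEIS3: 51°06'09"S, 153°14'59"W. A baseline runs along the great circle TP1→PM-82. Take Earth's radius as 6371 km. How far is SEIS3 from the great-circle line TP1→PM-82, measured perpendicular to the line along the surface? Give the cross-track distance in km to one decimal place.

TP1: φ = -53.51083°, λ = -142.15694°
PM-82: φ = -59.40556°, λ = -120.44417°
SEIS3: φ = -51.10250°, λ = -153.24972°
δ₁₃ = central angle TP1→SEIS3 = 0.125460 rad  (haversine)
θ₁₃ = bearing TP1→SEIS3 = 285.096°,  θ₁₂ = bearing TP1→PM-82 = 124.978°
dₓₜ = R·arcsin(sin δ₁₃ · sin(θ₁₃ − θ₁₂)) = 6371·arcsin(0.12513·sin(160.119°)) = 271.191 km
|dₓₜ| = 271.191 km

271.2 km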